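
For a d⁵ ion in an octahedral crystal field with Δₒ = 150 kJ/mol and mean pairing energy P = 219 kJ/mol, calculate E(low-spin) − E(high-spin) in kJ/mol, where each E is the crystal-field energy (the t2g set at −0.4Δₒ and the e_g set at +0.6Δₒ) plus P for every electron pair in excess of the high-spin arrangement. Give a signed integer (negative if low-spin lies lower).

In the high-spin limit (t2g^3 e_g^2) the orbital term is 0.0Δₒ = 0 kJ/mol, with no excess pairing.
For low-spin the configuration is t2g^5 e_g^0: orbital energy -2.0 × 150 = -300 kJ/mol, and 2 additional pairs relative to high-spin add 438 kJ/mol, giving 138 kJ/mol.
Thus E(LS) − E(HS) = 138 kJ/mol.

138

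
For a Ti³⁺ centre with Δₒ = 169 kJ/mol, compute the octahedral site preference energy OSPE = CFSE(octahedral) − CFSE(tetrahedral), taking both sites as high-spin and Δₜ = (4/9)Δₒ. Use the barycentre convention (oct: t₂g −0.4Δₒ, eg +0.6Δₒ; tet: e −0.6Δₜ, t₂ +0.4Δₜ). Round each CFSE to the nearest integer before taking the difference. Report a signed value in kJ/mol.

-23

Group 4 minus oxidation state +3 gives a d¹ configuration for Ti³⁺.
Octahedral high-spin t₂g¹ eg⁰: CFSE = -0.4 × 169 = -68 kJ/mol.
Tetrahedral: e¹ t₂⁰, CFSE = 1(−0.6) + 0(+0.4) = -0.6Δₜ = -0.6 × (4/9) × 169 = -45 kJ/mol.
OSPE = -68 − (-45) = -23 kJ/mol.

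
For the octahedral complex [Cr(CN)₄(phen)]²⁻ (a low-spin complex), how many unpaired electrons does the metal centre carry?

2

Ligand charges: 4×(-1) from CN⁻ and 1×(+0) from phen sum to -4; with overall charge -2, Cr is +2.
Cr sits in group 6; removing 2 electrons leaves Cr²⁺ with 6 − 2 = 4 d electrons.
Configuration: t₂g⁴ eg⁰, giving 2 unpaired electrons.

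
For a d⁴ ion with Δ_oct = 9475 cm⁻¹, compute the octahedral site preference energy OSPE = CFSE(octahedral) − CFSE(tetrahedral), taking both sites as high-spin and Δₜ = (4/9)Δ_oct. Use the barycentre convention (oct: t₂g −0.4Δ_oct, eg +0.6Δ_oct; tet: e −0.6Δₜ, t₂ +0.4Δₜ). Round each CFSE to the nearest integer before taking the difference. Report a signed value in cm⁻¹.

-4001

In an octahedral site d⁴ (HS) is t2g^3 e_g^1, giving CFSE(oct) = -0.6Δ_oct = -5685 cm⁻¹.
Tetrahedral: e^2 t2^2, CFSE = 2(−0.6) + 2(+0.4) = -0.4Δₜ = -0.4 × (4/9) × 9475 = -1684 cm⁻¹.
Subtracting, OSPE = -5685 − (-1684) = -4001 cm⁻¹.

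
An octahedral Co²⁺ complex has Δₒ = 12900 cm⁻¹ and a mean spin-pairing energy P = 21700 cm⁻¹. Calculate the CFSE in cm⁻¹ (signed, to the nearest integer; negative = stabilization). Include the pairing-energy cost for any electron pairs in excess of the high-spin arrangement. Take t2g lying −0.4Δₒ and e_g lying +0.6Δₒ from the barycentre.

Co is in group 9, so Co²⁺ is d⁷ (9 − 2 = 7).
With Δₒ < P the complex is high-spin.
Filling d⁷ accordingly: t2g^5 e_g^2.
Orbital CFSE = -0.8Δₒ = -0.8 × 12900 = -10320 cm⁻¹.
High-spin has no excess pairs, so no pairing correction applies.

-10320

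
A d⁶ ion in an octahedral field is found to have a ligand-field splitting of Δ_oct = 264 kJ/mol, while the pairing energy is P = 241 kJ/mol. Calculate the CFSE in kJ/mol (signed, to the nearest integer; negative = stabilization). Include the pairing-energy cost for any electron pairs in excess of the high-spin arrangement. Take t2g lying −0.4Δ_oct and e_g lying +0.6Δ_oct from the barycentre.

-152

With Δ_oct > P the complex is low-spin.
Configuration: t2g^6 e_g^0.
Orbital CFSE = -2.4Δ_oct = -2.4 × 264 = -634 kJ/mol.
Excess pairs vs high-spin: 3 − 1 = 2; pairing cost = +482 kJ/mol.
Net CFSE = -634 + 482 = -152 kJ/mol.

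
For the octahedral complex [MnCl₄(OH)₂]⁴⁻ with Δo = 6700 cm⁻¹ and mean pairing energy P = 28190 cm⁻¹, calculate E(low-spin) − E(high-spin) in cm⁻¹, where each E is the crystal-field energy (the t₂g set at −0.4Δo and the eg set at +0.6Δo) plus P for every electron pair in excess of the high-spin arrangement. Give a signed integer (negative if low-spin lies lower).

42980

Ligand charges: 4×(-1) from Cl⁻ and 2×(-1) from OH⁻ sum to -6; with overall charge -4, Mn is +2.
Mn is in group 7, so Mn²⁺ is d⁵ (7 − 2 = 5).
High-spin d⁵ fills as t₂g³ eg² with CFSE 3(−0.4) + 2(+0.6) = 0.0Δo = 0 cm⁻¹.
Low-spin: t₂g⁵ eg⁰, orbital CFSE = -2.0Δo = -13400 cm⁻¹; plus 2 excess pairs × P = +56380 cm⁻¹; total 42980 cm⁻¹.
E(LS) − E(HS) = 42980 − (0) = 42980 cm⁻¹.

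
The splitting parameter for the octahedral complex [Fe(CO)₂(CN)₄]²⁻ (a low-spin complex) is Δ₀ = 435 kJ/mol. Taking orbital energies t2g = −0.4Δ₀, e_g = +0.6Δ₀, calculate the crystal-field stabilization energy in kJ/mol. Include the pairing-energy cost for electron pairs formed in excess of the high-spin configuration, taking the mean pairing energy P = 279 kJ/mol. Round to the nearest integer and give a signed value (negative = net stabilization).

-486

Ligand charges: 2×(+0) from CO and 4×(-1) from CN⁻ sum to -4; with overall charge -2, Fe is +2.
Fe is in group 8, so Fe²⁺ is d⁶ (8 − 2 = 6).
Configuration: t2g^6 e_g^0.
The orbital stabilization is -2.4Δ₀ = -2.4 × 435 = -1044 kJ/mol.
High-spin d⁶ would be t2g^4 e_g^2 with 1 pair; low-spin has 3, so 2 excess pairs cost +2P = +558 kJ/mol.
Net CFSE = -1044 + 558 = -486 kJ/mol.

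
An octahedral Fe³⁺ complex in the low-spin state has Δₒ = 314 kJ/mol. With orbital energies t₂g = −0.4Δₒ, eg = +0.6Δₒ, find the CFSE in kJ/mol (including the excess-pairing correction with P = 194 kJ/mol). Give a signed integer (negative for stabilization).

-240

Fe³⁺: group 8, so d-count = 8 − 3 = 5.
Electron filling gives t₂g⁵ eg⁰.
CFSE(orbital) = 5×(-0.4Δₒ) + 0×(0.6Δₒ) = -2.0Δₒ; with Δₒ = 314 kJ/mol that is -628 kJ/mol.
Relative to high-spin t₂g³ eg² (0 paired), the low-spin configuration has 2 additional pairs, contributing +2 × 194 = +388 kJ/mol.
Combining: -628 + 388 = -240 kJ/mol.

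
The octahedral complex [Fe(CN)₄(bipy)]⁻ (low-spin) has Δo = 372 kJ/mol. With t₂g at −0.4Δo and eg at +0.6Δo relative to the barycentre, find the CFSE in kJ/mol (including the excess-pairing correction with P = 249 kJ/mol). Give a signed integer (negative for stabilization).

Ligand charges: 4×(-1) from CN⁻ and 1×(+0) from bipy sum to -4; with overall charge -1, Fe is +3.
Fe is in group 8, so Fe³⁺ is d⁵ (8 − 3 = 5).
The d⁵ electrons fill as t₂g⁵ eg⁰.
CFSE(orbital) = 5×(-0.4Δo) + 0×(0.6Δo) = -2.0Δo; with Δo = 372 kJ/mol that is -744 kJ/mol.
Relative to high-spin t₂g³ eg² (0 paired), the low-spin configuration has 2 additional pairs, contributing +2 × 249 = +498 kJ/mol.
Combining: -744 + 498 = -246 kJ/mol.

-246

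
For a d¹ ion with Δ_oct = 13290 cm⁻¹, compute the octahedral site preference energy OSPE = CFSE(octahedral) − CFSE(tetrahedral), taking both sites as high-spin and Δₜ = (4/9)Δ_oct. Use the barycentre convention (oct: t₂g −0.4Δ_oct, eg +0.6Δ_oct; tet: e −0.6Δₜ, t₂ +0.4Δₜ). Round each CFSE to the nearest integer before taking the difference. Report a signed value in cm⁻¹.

In an octahedral site d¹ (HS) is t2g^1 e_g^0, giving CFSE(oct) = -0.4Δ_oct = -5316 cm⁻¹.
Tetrahedral: e^1 t2^0, CFSE = 1(−0.6) + 0(+0.4) = -0.6Δₜ = -0.6 × (4/9) × 13290 = -3544 cm⁻¹.
OSPE = -5316 − (-3544) = -1772 cm⁻¹.

-1772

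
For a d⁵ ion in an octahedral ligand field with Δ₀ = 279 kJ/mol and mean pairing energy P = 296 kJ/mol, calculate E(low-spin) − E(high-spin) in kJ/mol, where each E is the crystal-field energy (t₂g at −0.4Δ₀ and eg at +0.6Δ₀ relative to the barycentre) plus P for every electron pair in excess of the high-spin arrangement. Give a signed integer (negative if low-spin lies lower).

34

In the high-spin limit (t₂g³ eg²) the orbital term is 0.0Δ₀ = 0 kJ/mol, with no excess pairing.
Low-spin t₂g⁵ eg⁰ gives -2.0Δ₀ = -558 kJ/mol, but forming 2 extra pairs costs 2P = 592 kJ/mol, so E(LS) = -558 + 592 = 34 kJ/mol.
E(LS) − E(HS) = 34 − (0) = 34 kJ/mol.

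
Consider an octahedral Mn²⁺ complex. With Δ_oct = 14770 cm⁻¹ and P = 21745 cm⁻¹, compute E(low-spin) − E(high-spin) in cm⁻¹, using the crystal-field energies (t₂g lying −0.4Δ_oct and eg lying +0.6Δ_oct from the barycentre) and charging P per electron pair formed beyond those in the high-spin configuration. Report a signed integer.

Mn is in group 7, so Mn²⁺ is d⁵ (7 − 2 = 5).
In the high-spin limit (t₂g³ eg²) the orbital term is 0.0Δ_oct = 0 cm⁻¹, with no excess pairing.
Low-spin t₂g⁵ eg⁰ gives -2.0Δ_oct = -29540 cm⁻¹, but forming 2 extra pairs costs 2P = 43490 cm⁻¹, so E(LS) = -29540 + 43490 = 13950 cm⁻¹.
The difference is 13950 − (0) = 13950 cm⁻¹, so high-spin lies lower.

13950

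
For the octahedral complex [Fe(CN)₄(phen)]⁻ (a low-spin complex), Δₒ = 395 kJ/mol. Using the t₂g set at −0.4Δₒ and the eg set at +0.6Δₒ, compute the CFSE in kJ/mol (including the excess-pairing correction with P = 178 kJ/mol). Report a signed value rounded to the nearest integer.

-434

Ligand charges: 4×(-1) from CN⁻ and 1×(+0) from phen sum to -4; with overall charge -1, Fe is +3.
Fe³⁺: group 8, so d-count = 8 − 3 = 5.
Electron filling gives t₂g⁵ eg⁰.
Orbital CFSE = 5(-0.4) + 0(0.6) = -2.0Δₒ = -2.0 × 395 = -790 kJ/mol.
Relative to high-spin t₂g³ eg² (0 paired), the low-spin configuration has 2 additional pairs, contributing +2 × 178 = +356 kJ/mol.
Combining: -790 + 356 = -434 kJ/mol.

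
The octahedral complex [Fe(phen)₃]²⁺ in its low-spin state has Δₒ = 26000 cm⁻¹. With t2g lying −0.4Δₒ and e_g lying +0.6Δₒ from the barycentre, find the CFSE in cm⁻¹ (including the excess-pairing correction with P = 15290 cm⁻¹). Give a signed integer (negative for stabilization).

-31820

phen is neutral, so the +2 overall charge sits on Fe: oxidation state +2.
Group 8 minus oxidation state +2 gives a d⁶ configuration for Fe²⁺.
The d⁶ electrons fill as t2g^6 e_g^0.
The orbital stabilization is -2.4Δₒ = -2.4 × 26000 = -62400 cm⁻¹.
High-spin d⁶ would be t2g^4 e_g^2 with 1 pair; low-spin has 3, so 2 excess pairs cost +2P = +30580 cm⁻¹.
Net CFSE = -62400 + 30580 = -31820 cm⁻¹.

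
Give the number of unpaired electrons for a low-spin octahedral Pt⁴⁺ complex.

Pt is in group 10, so Pt⁴⁺ is d⁶ (10 − 4 = 6).
Configuration: t₂g⁶ eg⁰, giving 0 unpaired electrons.

0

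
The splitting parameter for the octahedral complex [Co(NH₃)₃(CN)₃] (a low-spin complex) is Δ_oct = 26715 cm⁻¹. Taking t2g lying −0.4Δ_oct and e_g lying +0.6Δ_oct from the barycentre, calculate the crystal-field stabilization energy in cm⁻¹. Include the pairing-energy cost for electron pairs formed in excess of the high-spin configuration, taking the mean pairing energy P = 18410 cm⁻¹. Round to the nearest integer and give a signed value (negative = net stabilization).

Ligand charges: 3×(+0) from NH₃ and 3×(-1) from CN⁻ sum to -3; with overall charge +0, Co is +3.
Co sits in group 9; removing 3 electrons leaves Co³⁺ with 9 − 3 = 6 d electrons.
The d⁶ electrons fill as t2g^6 e_g^0.
Orbital CFSE = 6(-0.4) + 0(0.6) = -2.4Δ_oct = -2.4 × 26715 = -64116 cm⁻¹.
Pairing penalty: 3 pairs vs 1 in the high-spin reference → 2 extra × P = 36820 cm⁻¹.
Combining: -64116 + 36820 = -27296 cm⁻¹.

-27296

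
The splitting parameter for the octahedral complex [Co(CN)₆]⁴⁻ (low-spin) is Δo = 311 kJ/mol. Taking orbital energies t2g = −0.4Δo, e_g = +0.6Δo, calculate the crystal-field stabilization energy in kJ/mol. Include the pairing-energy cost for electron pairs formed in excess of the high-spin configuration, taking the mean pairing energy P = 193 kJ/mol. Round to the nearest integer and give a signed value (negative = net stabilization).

-367

Each CN⁻ contributes -1; 6 × (-1) = -6. With overall charge -4, Co is in the +2 oxidation state.
Co is in group 9, so Co²⁺ is d⁷ (9 − 2 = 7).
Configuration: t2g^6 e_g^1.
The orbital stabilization is -1.8Δo = -1.8 × 311 = -560 kJ/mol.
High-spin d⁷ would be t2g^5 e_g^2 with 2 pairs; low-spin has 3, so 1 excess pair costs +1P = +193 kJ/mol.
Combining: -560 + 193 = -367 kJ/mol.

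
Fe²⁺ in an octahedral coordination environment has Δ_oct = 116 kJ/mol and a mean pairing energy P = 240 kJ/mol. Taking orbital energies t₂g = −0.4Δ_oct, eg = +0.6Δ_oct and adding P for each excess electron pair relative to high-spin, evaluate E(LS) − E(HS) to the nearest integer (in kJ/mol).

248

Fe²⁺: group 8, so d-count = 8 − 2 = 6.
High-spin d⁶ fills as t₂g⁴ eg² with CFSE 4(−0.4) + 2(+0.6) = -0.4Δ_oct = -46 kJ/mol.
Low-spin t₂g⁶ eg⁰ gives -2.4Δ_oct = -278 kJ/mol, but forming 2 extra pairs costs 2P = 480 kJ/mol, so E(LS) = -278 + 480 = 202 kJ/mol.
Thus E(LS) − E(HS) = 248 kJ/mol.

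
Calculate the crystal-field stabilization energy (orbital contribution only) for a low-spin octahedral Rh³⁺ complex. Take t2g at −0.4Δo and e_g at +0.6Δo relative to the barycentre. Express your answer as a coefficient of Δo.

-2.4 Δo

Rh is in group 9, so Rh³⁺ is d⁶ (9 − 3 = 6).
Configuration: t2g^6 e_g^0.
CFSE = 6(-0.4Δo) + 0(0.6Δo) = -2.4Δo + 0.0Δo = -2.4Δo.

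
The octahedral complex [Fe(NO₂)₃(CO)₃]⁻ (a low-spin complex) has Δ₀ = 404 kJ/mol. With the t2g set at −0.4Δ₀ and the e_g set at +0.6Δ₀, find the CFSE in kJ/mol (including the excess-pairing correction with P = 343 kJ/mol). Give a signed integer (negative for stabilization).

-284

Ligand charges: 3×(-1) from NO₂⁻ and 3×(+0) from CO sum to -3; with overall charge -1, Fe is +2.
Group 8 minus oxidation state +2 gives a d⁶ configuration for Fe²⁺.
The d⁶ electrons fill as t2g^6 e_g^0.
Orbital CFSE = 6(-0.4) + 0(0.6) = -2.4Δ₀ = -2.4 × 404 = -970 kJ/mol.
Pairing penalty: 3 pairs vs 1 in the high-spin reference → 2 extra × P = 686 kJ/mol.
Overall CFSE = -970 + 686 = -284 kJ/mol.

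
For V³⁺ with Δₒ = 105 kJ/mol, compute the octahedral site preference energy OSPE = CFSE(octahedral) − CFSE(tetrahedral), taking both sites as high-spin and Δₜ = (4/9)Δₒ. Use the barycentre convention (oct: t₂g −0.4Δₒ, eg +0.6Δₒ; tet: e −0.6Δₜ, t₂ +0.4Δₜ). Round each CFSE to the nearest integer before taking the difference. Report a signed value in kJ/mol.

-28

V sits in group 5; removing 3 electrons leaves V³⁺ with 5 − 3 = 2 d electrons.
Octahedral high-spin t2g^2 e_g^0: CFSE = -0.8 × 105 = -84 kJ/mol.
Tetrahedral e^2 t2^0 gives -1.2Δₜ = -1.2 × (4/9) × 105 = -56 kJ/mol.
Subtracting, OSPE = -84 − (-56) = -28 kJ/mol.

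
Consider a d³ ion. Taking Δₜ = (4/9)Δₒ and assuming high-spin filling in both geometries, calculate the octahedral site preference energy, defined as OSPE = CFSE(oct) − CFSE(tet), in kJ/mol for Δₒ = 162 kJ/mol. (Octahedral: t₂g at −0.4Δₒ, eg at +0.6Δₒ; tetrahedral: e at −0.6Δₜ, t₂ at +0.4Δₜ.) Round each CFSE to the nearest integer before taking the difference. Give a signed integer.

Octahedral (high-spin): t₂g³ eg⁰, CFSE = 3(−0.4) + 0(+0.6) = -1.2Δₒ = -1.2 × 162 = -194 kJ/mol.
Tetrahedral: e² t₂¹, CFSE = 2(−0.6) + 1(+0.4) = -0.8Δₜ = -0.8 × (4/9) × 162 = -58 kJ/mol.
Subtracting, OSPE = -194 − (-58) = -136 kJ/mol.

-136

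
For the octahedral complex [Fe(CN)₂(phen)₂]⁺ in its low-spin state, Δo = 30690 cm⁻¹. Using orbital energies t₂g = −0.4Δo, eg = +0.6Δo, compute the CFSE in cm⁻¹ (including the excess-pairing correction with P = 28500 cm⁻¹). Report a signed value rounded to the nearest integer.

Ligand charges: 2×(-1) from CN⁻ and 2×(+0) from phen sum to -2; with overall charge +1, Fe is +3.
Fe sits in group 8; removing 3 electrons leaves Fe³⁺ with 8 − 3 = 5 d electrons.
Electron filling gives t₂g⁵ eg⁰.
The orbital stabilization is -2.0Δo = -2.0 × 30690 = -61380 cm⁻¹.
High-spin d⁵ would be t₂g³ eg² with 0 pairs; low-spin has 2, so 2 excess pairs cost +2P = +57000 cm⁻¹.
Combining: -61380 + 57000 = -4380 cm⁻¹.

-4380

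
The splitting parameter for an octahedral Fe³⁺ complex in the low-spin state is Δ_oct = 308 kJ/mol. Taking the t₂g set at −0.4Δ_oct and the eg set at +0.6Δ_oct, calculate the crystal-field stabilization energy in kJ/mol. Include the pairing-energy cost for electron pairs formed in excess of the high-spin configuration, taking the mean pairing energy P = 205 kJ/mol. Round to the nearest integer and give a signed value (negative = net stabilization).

-206

Fe is in group 8, so Fe³⁺ is d⁵ (8 − 3 = 5).
Electron filling gives t₂g⁵ eg⁰.
The orbital stabilization is -2.0Δ_oct = -2.0 × 308 = -616 kJ/mol.
Relative to high-spin t₂g³ eg² (0 paired), the low-spin configuration has 2 additional pairs, contributing +2 × 205 = +410 kJ/mol.
Combining: -616 + 410 = -206 kJ/mol.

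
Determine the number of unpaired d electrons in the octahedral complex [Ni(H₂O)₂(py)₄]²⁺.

2

Ligand charges: 2×(+0) from H₂O and 4×(+0) from py sum to +0; with overall charge +2, Ni is +2.
Ni²⁺: group 10, so d-count = 10 − 2 = 8.
Configuration: t2g^6 e_g^2, giving 2 unpaired electrons.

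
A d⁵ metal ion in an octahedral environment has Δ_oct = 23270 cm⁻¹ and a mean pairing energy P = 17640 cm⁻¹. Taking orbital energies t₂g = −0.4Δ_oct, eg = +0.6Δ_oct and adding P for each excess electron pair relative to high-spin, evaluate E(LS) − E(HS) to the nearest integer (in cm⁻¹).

High-spin: t₂g³ eg², CFSE = 0.0Δ_oct = 0 cm⁻¹.
Low-spin t₂g⁵ eg⁰ gives -2.0Δ_oct = -46540 cm⁻¹, but forming 2 extra pairs costs 2P = 35280 cm⁻¹, so E(LS) = -46540 + 35280 = -11260 cm⁻¹.
The difference is -11260 − (0) = -11260 cm⁻¹, so low-spin lies lower.

-11260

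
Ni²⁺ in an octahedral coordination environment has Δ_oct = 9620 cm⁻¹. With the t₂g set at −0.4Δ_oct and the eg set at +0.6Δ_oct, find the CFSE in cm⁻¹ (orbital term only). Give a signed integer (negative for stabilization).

-11544

Ni is in group 10, so Ni²⁺ is d⁸ (10 − 2 = 8).
For octahedral d⁸ the high- and low-spin configurations coincide.
Configuration: t₂g⁶ eg².
The orbital stabilization is -1.2Δ_oct = -1.2 × 9620 = -11544 cm⁻¹.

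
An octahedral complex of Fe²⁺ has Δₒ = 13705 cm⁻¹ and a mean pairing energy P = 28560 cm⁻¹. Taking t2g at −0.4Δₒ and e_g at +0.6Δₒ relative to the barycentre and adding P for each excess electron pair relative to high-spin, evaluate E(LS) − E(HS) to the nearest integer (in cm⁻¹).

29710

Group 8 minus oxidation state +2 gives a d⁶ configuration for Fe²⁺.
In the high-spin limit (t2g^4 e_g^2) the orbital term is -0.4Δₒ = -5482 cm⁻¹, with no excess pairing.
Low-spin: t2g^6 e_g^0, orbital CFSE = -2.4Δₒ = -32892 cm⁻¹; plus 2 excess pairs × P = +57120 cm⁻¹; total 24228 cm⁻¹.
Thus E(LS) − E(HS) = 29710 cm⁻¹.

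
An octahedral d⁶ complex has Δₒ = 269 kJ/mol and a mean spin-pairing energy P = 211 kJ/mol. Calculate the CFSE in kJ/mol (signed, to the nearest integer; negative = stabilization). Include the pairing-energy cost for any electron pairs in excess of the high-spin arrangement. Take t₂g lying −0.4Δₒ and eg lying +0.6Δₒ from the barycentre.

Here Δₒ > P (269 > 211), so the low-spin state is favoured.
Filling d⁶ accordingly: t₂g⁶ eg⁰.
Orbital CFSE = -2.4Δₒ = -2.4 × 269 = -646 kJ/mol.
Excess pairs vs high-spin: 3 − 1 = 2; pairing cost = +422 kJ/mol.
Net CFSE = -646 + 422 = -224 kJ/mol.

-224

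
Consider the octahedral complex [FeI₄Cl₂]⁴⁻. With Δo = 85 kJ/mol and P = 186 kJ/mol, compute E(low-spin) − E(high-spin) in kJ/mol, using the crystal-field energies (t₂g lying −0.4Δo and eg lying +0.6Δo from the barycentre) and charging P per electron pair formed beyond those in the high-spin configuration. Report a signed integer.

202

Ligand charges: 4×(-1) from I⁻ and 2×(-1) from Cl⁻ sum to -6; with overall charge -4, Fe is +2.
Group 8 minus oxidation state +2 gives a d⁶ configuration for Fe²⁺.
High-spin d⁶ fills as t₂g⁴ eg² with CFSE 4(−0.4) + 2(+0.6) = -0.4Δo = -34 kJ/mol.
Low-spin t₂g⁶ eg⁰ gives -2.4Δo = -204 kJ/mol, but forming 2 extra pairs costs 2P = 372 kJ/mol, so E(LS) = -204 + 372 = 168 kJ/mol.
Thus E(LS) − E(HS) = 202 kJ/mol.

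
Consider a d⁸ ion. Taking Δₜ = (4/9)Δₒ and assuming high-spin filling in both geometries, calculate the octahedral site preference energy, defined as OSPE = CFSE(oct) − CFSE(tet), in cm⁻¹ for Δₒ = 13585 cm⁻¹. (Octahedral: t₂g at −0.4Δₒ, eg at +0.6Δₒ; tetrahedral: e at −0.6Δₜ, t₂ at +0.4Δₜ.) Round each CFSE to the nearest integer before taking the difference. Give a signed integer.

-11472

Octahedral (high-spin): t₂g⁶ eg², CFSE = 6(−0.4) + 2(+0.6) = -1.2Δₒ = -1.2 × 13585 = -16302 cm⁻¹.
In a tetrahedral site the filling is e⁴ t₂⁴: CFSE(tet) = -0.8Δₜ = -0.8 × (4/9)(13585) = -4830 cm⁻¹.
OSPE = CFSE(oct) − CFSE(tet) = -16302 − (-4830) = -11472 cm⁻¹.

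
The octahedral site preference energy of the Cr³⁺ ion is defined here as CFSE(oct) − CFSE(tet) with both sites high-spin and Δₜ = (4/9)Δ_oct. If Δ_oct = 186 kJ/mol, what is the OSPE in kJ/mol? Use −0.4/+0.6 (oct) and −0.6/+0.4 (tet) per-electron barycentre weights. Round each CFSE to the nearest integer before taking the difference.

Cr³⁺: group 6, so d-count = 6 − 3 = 3.
Octahedral high-spin t2g^3 e_g^0: CFSE = -1.2 × 186 = -223 kJ/mol.
Tetrahedral e^2 t2^1 gives -0.8Δₜ = -0.8 × (4/9) × 186 = -66 kJ/mol.
OSPE = -223 − (-66) = -157 kJ/mol.

-157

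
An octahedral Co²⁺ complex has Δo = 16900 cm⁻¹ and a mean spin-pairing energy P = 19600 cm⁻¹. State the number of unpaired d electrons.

Co is in group 9, so Co²⁺ is d⁷ (9 − 2 = 7).
Since Δo = 16900 cm⁻¹ < P = 19600 cm⁻¹, the complex adopts the high-spin configuration.
Configuration: t₂g⁵ eg².
Unpaired electrons: 3.

3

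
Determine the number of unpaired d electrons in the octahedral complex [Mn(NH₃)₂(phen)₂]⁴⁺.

Ligand charges: 2×(+0) from NH₃ and 2×(+0) from phen sum to +0; with overall charge +4, Mn is +4.
Group 7 minus oxidation state +4 gives a d³ configuration for Mn⁴⁺.
Configuration: t2g^3 e_g^0, giving 3 unpaired electrons.

3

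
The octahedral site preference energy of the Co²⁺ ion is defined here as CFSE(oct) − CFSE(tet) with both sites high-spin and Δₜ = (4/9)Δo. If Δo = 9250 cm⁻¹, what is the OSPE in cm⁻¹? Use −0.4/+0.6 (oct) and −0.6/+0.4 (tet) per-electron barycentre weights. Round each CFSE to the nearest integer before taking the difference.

-2467

Co is in group 9, so Co²⁺ is d⁷ (9 − 2 = 7).
Octahedral high-spin t2g^5 e_g^2: CFSE = -0.8 × 9250 = -7400 cm⁻¹.
Tetrahedral: e^4 t2^3, CFSE = 4(−0.6) + 3(+0.4) = -1.2Δₜ = -1.2 × (4/9) × 9250 = -4933 cm⁻¹.
OSPE = -7400 − (-4933) = -2467 cm⁻¹.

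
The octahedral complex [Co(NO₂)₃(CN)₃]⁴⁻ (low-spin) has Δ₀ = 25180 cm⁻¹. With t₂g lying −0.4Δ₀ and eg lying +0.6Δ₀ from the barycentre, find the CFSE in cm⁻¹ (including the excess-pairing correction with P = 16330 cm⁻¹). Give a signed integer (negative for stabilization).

Ligand charges: 3×(-1) from NO₂⁻ and 3×(-1) from CN⁻ sum to -6; with overall charge -4, Co is +2.
Co is in group 9, so Co²⁺ is d⁷ (9 − 2 = 7).
The d⁷ electrons fill as t₂g⁶ eg¹.
Orbital CFSE = 6(-0.4) + 1(0.6) = -1.8Δ₀ = -1.8 × 25180 = -45324 cm⁻¹.
Pairing penalty: 3 pairs vs 2 in the high-spin reference → 1 extra × P = 16330 cm⁻¹.
Net CFSE = -45324 + 16330 = -28994 cm⁻¹.

-28994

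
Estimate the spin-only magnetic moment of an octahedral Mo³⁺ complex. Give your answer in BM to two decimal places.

3.87 BM

Mo is in group 6, so Mo³⁺ is d³ (6 − 3 = 3).
Configuration: t2g^3 e_g^0 → 3 unpaired electrons.
μ(spin-only) = √[3(3+2)] = √15 ≈ 3.87 BM.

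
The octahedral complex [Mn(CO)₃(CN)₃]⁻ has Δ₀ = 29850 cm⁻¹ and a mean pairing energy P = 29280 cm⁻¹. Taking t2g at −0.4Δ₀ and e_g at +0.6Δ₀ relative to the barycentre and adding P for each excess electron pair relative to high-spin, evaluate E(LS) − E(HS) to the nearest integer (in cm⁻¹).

Ligand charges: 3×(+0) from CO and 3×(-1) from CN⁻ sum to -3; with overall charge -1, Mn is +2.
Mn sits in group 7; removing 2 electrons leaves Mn²⁺ with 7 − 2 = 5 d electrons.
High-spin: t2g^3 e_g^2, CFSE = 0.0Δ₀ = 0 cm⁻¹.
Low-spin t2g^5 e_g^0 gives -2.0Δ₀ = -59700 cm⁻¹, but forming 2 extra pairs costs 2P = 58560 cm⁻¹, so E(LS) = -59700 + 58560 = -1140 cm⁻¹.
The difference is -1140 − (0) = -1140 cm⁻¹, so low-spin lies lower.

-1140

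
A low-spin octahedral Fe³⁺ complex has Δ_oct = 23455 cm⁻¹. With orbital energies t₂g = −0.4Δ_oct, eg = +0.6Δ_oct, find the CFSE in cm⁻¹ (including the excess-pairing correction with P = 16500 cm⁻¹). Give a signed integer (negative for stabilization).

Group 8 minus oxidation state +3 gives a d⁵ configuration for Fe³⁺.
The d⁵ electrons fill as t₂g⁵ eg⁰.
CFSE(orbital) = 5×(-0.4Δ_oct) + 0×(0.6Δ_oct) = -2.0Δ_oct; with Δ_oct = 23455 cm⁻¹ that is -46910 cm⁻¹.
Pairing penalty: 2 pairs vs 0 in the high-spin reference → 2 extra × P = 33000 cm⁻¹.
Net CFSE = -46910 + 33000 = -13910 cm⁻¹.

-13910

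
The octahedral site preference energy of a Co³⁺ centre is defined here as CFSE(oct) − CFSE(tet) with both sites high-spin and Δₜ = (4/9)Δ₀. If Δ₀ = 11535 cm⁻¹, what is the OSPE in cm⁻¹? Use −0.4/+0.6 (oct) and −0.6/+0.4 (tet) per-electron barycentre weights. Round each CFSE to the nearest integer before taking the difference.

Co is in group 9, so Co³⁺ is d⁶ (9 − 3 = 6).
Octahedral (high-spin): t2g^4 e_g^2, CFSE = 4(−0.4) + 2(+0.6) = -0.4Δ₀ = -0.4 × 11535 = -4614 cm⁻¹.
Tetrahedral: e^3 t2^3, CFSE = 3(−0.6) + 3(+0.4) = -0.6Δₜ = -0.6 × (4/9) × 11535 = -3076 cm⁻¹.
OSPE = CFSE(oct) − CFSE(tet) = -4614 − (-3076) = -1538 cm⁻¹.

-1538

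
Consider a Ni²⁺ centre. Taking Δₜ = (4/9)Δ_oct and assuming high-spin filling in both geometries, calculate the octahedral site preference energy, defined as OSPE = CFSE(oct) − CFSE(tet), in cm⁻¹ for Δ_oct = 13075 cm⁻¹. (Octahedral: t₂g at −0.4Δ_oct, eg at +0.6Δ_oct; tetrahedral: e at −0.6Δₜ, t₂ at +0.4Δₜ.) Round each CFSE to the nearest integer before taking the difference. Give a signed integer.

-11041

Group 10 minus oxidation state +2 gives a d⁸ configuration for Ni²⁺.
Octahedral high-spin t₂g⁶ eg²: CFSE = -1.2 × 13075 = -15690 cm⁻¹.
In a tetrahedral site the filling is e⁴ t₂⁴: CFSE(tet) = -0.8Δₜ = -0.8 × (4/9)(13075) = -4649 cm⁻¹.
OSPE = -15690 − (-4649) = -11041 cm⁻¹.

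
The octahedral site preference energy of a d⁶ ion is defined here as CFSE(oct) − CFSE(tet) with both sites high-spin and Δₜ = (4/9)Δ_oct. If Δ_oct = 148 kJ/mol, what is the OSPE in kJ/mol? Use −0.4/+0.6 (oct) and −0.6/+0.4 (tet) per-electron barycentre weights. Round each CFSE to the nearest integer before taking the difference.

-20

Octahedral high-spin t2g^4 e_g^2: CFSE = -0.4 × 148 = -59 kJ/mol.
Tetrahedral e^3 t2^3 gives -0.6Δₜ = -0.6 × (4/9) × 148 = -39 kJ/mol.
Subtracting, OSPE = -59 − (-39) = -20 kJ/mol.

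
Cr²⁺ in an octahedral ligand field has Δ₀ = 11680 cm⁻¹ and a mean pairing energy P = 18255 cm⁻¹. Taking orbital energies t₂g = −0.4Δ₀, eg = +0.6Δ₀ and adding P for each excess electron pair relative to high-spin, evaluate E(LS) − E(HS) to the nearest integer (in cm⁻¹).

6575

Cr sits in group 6; removing 2 electrons leaves Cr²⁺ with 6 − 2 = 4 d electrons.
High-spin d⁴ fills as t₂g³ eg¹ with CFSE 3(−0.4) + 1(+0.6) = -0.6Δ₀ = -7008 cm⁻¹.
Low-spin: t₂g⁴ eg⁰, orbital CFSE = -1.6Δ₀ = -18688 cm⁻¹; plus 1 excess pair × P = +18255 cm⁻¹; total -433 cm⁻¹.
E(LS) − E(HS) = -433 − (-7008) = 6575 cm⁻¹.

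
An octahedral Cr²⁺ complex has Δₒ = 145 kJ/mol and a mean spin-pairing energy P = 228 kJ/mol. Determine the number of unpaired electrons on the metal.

4

Cr sits in group 6; removing 2 electrons leaves Cr²⁺ with 6 − 2 = 4 d electrons.
Δₒ < P, so pairing is avoided: the ground state is high-spin.
Filling d⁴ accordingly: t₂g³ eg¹.
Unpaired electrons: 4.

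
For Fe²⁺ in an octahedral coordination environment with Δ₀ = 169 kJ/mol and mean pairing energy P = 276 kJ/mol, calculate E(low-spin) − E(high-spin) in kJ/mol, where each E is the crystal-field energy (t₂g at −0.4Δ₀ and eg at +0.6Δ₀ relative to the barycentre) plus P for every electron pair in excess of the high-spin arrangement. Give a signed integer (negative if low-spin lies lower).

214

Group 8 minus oxidation state +2 gives a d⁶ configuration for Fe²⁺.
In the high-spin limit (t₂g⁴ eg²) the orbital term is -0.4Δ₀ = -68 kJ/mol, with no excess pairing.
For low-spin the configuration is t₂g⁶ eg⁰: orbital energy -2.4 × 169 = -406 kJ/mol, and 2 additional pairs relative to high-spin add 552 kJ/mol, giving 146 kJ/mol.
E(LS) − E(HS) = 146 − (-68) = 214 kJ/mol.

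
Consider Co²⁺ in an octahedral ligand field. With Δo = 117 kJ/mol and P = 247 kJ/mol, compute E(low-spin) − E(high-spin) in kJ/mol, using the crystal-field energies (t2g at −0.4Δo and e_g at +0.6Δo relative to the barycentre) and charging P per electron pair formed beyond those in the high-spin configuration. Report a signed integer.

Co is in group 9, so Co²⁺ is d⁷ (9 − 2 = 7).
High-spin: t2g^5 e_g^2, CFSE = -0.8Δo = -94 kJ/mol.
For low-spin the configuration is t2g^6 e_g^1: orbital energy -1.8 × 117 = -211 kJ/mol, and 1 additional pair relative to high-spin adds 247 kJ/mol, giving 36 kJ/mol.
Thus E(LS) − E(HS) = 130 kJ/mol.

130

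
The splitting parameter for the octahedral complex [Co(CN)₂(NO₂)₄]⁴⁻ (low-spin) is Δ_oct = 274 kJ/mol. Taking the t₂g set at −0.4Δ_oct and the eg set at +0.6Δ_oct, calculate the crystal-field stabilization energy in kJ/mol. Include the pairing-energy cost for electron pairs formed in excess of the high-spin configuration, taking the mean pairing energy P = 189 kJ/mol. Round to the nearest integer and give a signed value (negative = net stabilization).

Ligand charges: 2×(-1) from CN⁻ and 4×(-1) from NO₂⁻ sum to -6; with overall charge -4, Co is +2.
Co is in group 9, so Co²⁺ is d⁷ (9 − 2 = 7).
Configuration: t₂g⁶ eg¹.
The orbital stabilization is -1.8Δ_oct = -1.8 × 274 = -493 kJ/mol.
Relative to high-spin t₂g⁵ eg² (2 paired), the low-spin configuration has 1 additional pair, contributing +1 × 189 = +189 kJ/mol.
Combining: -493 + 189 = -304 kJ/mol.

-304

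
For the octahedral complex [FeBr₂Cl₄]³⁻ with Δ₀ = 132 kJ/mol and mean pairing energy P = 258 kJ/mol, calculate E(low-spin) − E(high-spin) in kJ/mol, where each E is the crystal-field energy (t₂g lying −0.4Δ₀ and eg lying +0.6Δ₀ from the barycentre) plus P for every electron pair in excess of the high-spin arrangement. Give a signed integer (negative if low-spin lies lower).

Ligand charges: 2×(-1) from Br⁻ and 4×(-1) from Cl⁻ sum to -6; with overall charge -3, Fe is +3.
Group 8 minus oxidation state +3 gives a d⁵ configuration for Fe³⁺.
In the high-spin limit (t₂g³ eg²) the orbital term is 0.0Δ₀ = 0 kJ/mol, with no excess pairing.
Low-spin t₂g⁵ eg⁰ gives -2.0Δ₀ = -264 kJ/mol, but forming 2 extra pairs costs 2P = 516 kJ/mol, so E(LS) = -264 + 516 = 252 kJ/mol.
Thus E(LS) − E(HS) = 252 kJ/mol.

252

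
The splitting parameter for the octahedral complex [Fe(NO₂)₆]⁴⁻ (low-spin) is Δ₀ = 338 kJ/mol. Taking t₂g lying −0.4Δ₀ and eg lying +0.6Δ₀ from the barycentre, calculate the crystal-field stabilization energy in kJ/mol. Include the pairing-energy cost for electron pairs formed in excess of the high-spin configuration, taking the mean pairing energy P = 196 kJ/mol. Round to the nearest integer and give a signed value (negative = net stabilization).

Each NO₂⁻ contributes -1; 6 × (-1) = -6. With overall charge -4, Fe is in the +2 oxidation state.
Fe sits in group 8; removing 2 electrons leaves Fe²⁺ with 8 − 2 = 6 d electrons.
The d⁶ electrons fill as t₂g⁶ eg⁰.
The orbital stabilization is -2.4Δ₀ = -2.4 × 338 = -811 kJ/mol.
Pairing penalty: 3 pairs vs 1 in the high-spin reference → 2 extra × P = 392 kJ/mol.
Overall CFSE = -811 + 392 = -419 kJ/mol.

-419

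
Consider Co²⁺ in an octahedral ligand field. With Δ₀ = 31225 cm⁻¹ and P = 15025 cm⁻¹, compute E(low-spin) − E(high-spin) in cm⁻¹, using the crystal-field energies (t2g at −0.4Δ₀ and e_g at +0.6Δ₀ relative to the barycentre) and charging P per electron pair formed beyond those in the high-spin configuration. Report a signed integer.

Group 9 minus oxidation state +2 gives a d⁷ configuration for Co²⁺.
High-spin: t2g^5 e_g^2, CFSE = -0.8Δ₀ = -24980 cm⁻¹.
Low-spin t2g^6 e_g^1 gives -1.8Δ₀ = -56205 cm⁻¹, but forming 1 extra pair costs 1P = 15025 cm⁻¹, so E(LS) = -56205 + 15025 = -41180 cm⁻¹.
The difference is -41180 − (-24980) = -16200 cm⁻¹, so low-spin lies lower.

-16200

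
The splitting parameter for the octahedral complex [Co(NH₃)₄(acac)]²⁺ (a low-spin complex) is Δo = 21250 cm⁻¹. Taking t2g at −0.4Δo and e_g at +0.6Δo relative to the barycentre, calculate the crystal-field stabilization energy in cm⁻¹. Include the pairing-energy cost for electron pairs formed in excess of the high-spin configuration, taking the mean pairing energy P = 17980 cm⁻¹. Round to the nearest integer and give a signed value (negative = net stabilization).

-15040

Ligand charges: 4×(+0) from NH₃ and 1×(-1) from acac⁻ sum to -1; with overall charge +2, Co is +3.
Co is in group 9, so Co³⁺ is d⁶ (9 − 3 = 6).
The d⁶ electrons fill as t2g^6 e_g^0.
The orbital stabilization is -2.4Δo = -2.4 × 21250 = -51000 cm⁻¹.
Relative to high-spin t2g^4 e_g^2 (1 paired), the low-spin configuration has 2 additional pairs, contributing +2 × 17980 = +35960 cm⁻¹.
Combining: -51000 + 35960 = -15040 cm⁻¹.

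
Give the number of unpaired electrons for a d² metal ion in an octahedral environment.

2

Configuration: t₂g² eg⁰, giving 2 unpaired electrons.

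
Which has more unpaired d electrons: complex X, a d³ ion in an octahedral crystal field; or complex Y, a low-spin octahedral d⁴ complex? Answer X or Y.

X

X: For octahedral d³ the high- and low-spin configurations coincide; t2g^3 e_g^0 → 3 unpaired.
Y: t2g^4 e_g^0 → 2 unpaired.
So X has more unpaired electrons.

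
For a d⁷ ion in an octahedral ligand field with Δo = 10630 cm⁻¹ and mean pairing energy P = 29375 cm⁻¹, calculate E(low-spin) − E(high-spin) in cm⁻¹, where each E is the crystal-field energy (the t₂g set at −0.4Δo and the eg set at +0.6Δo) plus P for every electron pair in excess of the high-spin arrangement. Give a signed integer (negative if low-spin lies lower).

High-spin d⁷ fills as t₂g⁵ eg² with CFSE 5(−0.4) + 2(+0.6) = -0.8Δo = -8504 cm⁻¹.
Low-spin: t₂g⁶ eg¹, orbital CFSE = -1.8Δo = -19134 cm⁻¹; plus 1 excess pair × P = +29375 cm⁻¹; total 10241 cm⁻¹.
The difference is 10241 − (-8504) = 18745 cm⁻¹, so high-spin lies lower.

18745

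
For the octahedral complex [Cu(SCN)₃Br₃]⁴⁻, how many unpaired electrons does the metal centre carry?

1

Ligand charges: 3×(-1) from SCN⁻ and 3×(-1) from Br⁻ sum to -6; with overall charge -4, Cu is +2.
Cu²⁺: group 11, so d-count = 11 − 2 = 9.
Configuration: t₂g⁶ eg³, giving 1 unpaired electron.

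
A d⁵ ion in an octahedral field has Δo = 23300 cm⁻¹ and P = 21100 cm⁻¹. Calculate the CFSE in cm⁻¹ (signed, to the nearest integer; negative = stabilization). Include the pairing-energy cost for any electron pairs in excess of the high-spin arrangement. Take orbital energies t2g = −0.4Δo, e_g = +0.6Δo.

-4400

Δo > P, so pairing is preferred: the ground state is low-spin.
Filling d⁵ accordingly: t2g^5 e_g^0.
Orbital CFSE = -2.0Δo = -2.0 × 23300 = -46600 cm⁻¹.
Excess pairs vs high-spin: 2 − 0 = 2; pairing cost = +42200 cm⁻¹.
Net CFSE = -46600 + 42200 = -4400 cm⁻¹.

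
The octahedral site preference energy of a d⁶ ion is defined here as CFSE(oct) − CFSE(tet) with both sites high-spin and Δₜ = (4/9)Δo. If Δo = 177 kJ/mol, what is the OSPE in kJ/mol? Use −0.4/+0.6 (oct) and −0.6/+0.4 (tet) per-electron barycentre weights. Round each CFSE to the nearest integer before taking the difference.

-24

Octahedral high-spin t₂g⁴ eg²: CFSE = -0.4 × 177 = -71 kJ/mol.
Tetrahedral e³ t₂³ gives -0.6Δₜ = -0.6 × (4/9) × 177 = -47 kJ/mol.
OSPE = CFSE(oct) − CFSE(tet) = -71 − (-47) = -24 kJ/mol.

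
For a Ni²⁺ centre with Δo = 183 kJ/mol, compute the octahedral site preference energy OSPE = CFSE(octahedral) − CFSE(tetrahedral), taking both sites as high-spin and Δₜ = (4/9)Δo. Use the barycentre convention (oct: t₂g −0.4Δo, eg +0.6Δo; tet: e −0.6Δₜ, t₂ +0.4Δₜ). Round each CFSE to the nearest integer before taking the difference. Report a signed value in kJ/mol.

Ni²⁺: group 10, so d-count = 10 − 2 = 8.
In an octahedral site d⁸ (HS) is t2g^6 e_g^2, giving CFSE(oct) = -1.2Δo = -220 kJ/mol.
Tetrahedral e^4 t2^4 gives -0.8Δₜ = -0.8 × (4/9) × 183 = -65 kJ/mol.
OSPE = -220 − (-65) = -155 kJ/mol.

-155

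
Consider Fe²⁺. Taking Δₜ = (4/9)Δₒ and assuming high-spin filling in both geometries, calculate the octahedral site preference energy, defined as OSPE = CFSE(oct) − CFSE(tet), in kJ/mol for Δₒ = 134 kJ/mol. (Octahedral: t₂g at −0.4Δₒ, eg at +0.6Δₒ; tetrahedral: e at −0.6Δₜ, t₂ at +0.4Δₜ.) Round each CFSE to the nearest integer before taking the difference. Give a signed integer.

-18

Fe sits in group 8; removing 2 electrons leaves Fe²⁺ with 8 − 2 = 6 d electrons.
Octahedral high-spin t2g^4 e_g^2: CFSE = -0.4 × 134 = -54 kJ/mol.
Tetrahedral e^3 t2^3 gives -0.6Δₜ = -0.6 × (4/9) × 134 = -36 kJ/mol.
Subtracting, OSPE = -54 − (-36) = -18 kJ/mol.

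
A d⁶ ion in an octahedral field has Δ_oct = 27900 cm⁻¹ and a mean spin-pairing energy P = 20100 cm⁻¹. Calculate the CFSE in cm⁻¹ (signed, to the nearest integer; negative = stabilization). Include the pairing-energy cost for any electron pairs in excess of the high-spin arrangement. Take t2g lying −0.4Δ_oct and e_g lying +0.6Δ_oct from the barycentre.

Since Δ_oct = 27900 cm⁻¹ > P = 20100 cm⁻¹, the complex adopts the low-spin configuration.
Configuration: t2g^6 e_g^0.
Orbital CFSE = -2.4Δ_oct = -2.4 × 27900 = -66960 cm⁻¹.
Excess pairs vs high-spin: 3 − 1 = 2; pairing cost = +40200 cm⁻¹.
Net CFSE = -66960 + 40200 = -26760 cm⁻¹.

-26760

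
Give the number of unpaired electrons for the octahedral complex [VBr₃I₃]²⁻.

1

Ligand charges: 3×(-1) from Br⁻ and 3×(-1) from I⁻ sum to -6; with overall charge -2, V is +4.
V⁴⁺: group 5, so d-count = 5 − 4 = 1.
Configuration: t₂g¹ eg⁰, giving 1 unpaired electron.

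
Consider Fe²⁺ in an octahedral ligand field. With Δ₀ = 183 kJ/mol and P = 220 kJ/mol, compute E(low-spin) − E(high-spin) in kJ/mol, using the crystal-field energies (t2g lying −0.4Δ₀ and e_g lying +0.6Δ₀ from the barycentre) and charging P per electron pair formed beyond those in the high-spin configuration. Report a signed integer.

74

Fe sits in group 8; removing 2 electrons leaves Fe²⁺ with 8 − 2 = 6 d electrons.
In the high-spin limit (t2g^4 e_g^2) the orbital term is -0.4Δ₀ = -73 kJ/mol, with no excess pairing.
Low-spin t2g^6 e_g^0 gives -2.4Δ₀ = -439 kJ/mol, but forming 2 extra pairs costs 2P = 440 kJ/mol, so E(LS) = -439 + 440 = 1 kJ/mol.
Thus E(LS) − E(HS) = 74 kJ/mol.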